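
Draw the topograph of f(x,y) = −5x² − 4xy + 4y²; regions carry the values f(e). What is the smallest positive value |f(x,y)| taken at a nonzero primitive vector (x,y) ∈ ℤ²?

descent: ρ → (4,4,-5)  [lands on river]
river: ρ → (-5,6,3)
river: ρ → (3,6,-5)
river: ρ → (-5,4,4)
closes: descent 1, river 4
min |a| on river = 3

3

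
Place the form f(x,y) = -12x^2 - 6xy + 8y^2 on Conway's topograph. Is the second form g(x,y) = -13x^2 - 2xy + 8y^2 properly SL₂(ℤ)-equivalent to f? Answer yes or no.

D₁ = 420, D₂ = 420
river cycle of f (length 6): (8, 6, -12), (-12, 18, 2), (2, 18, -12), (-12, 6, 8), (8, 10, -10), (-10, 10, 8)
river cycle of g (length 4): (8, 18, -3), (-3, 18, 8), (8, 14, -7), (-7, 14, 8)
cycles differ ⇒ inequivalent

no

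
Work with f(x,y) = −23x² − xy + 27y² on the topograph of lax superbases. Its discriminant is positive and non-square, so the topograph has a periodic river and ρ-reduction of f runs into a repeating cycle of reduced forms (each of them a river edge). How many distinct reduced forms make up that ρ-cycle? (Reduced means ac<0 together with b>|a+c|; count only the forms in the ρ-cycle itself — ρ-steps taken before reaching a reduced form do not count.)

D = 2485, ⌊√D⌋ = 49
descent: ρ → (27,1,-23)
descent: ρ → (-23,45,5)  [lands on river]
river: ρ → (5,45,-23)
river: ρ → (-23,47,3)
river: ρ → (3,49,-7)
river: ρ → (-7,49,3)
river: ρ → (3,47,-23)
ρ-cycle length = 6 (tail of 2 descent steps not counted)

6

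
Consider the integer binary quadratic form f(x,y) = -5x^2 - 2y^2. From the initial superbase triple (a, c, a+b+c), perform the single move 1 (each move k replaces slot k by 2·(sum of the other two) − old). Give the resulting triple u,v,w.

start (-5,-2,-7) = (f(1,0),f(0,1),f(1,1))
replace slot 1: 2·((-2)+(-7)) − (-5) = -13 → (-13,-2,-7)

-13,-2,-7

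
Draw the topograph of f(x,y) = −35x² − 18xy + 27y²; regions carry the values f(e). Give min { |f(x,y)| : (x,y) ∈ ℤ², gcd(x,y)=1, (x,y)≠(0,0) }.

descent: ρ → (27,18,-35)  [lands on river]
river: ρ → (-35,52,10)
river: ρ → (10,48,-45)
river: ρ → (-45,42,13)
river: ρ → (13,62,-5)
river: ρ → (-5,58,37)
river: ρ → (37,16,-26)
river: ρ → (-26,36,27)
closes: descent 1, river 8
min |a| on river = 5

5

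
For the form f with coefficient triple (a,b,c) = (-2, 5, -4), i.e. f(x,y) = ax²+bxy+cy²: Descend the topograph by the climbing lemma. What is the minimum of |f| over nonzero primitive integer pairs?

translate: b→-1 (≡-5 mod 4), so (2,-5,4)→(2,-1,1)
flip: (2,-1,1)→(1,1,2)
reduced (well bottom): (1,1,2) with a≤c, −a<b≤a
well minimum |f| = |-1| = 1 (negative-definite)

1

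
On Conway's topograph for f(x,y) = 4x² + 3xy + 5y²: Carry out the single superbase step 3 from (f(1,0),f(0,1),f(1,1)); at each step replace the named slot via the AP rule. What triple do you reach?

start (4,5,12) = (f(1,0),f(0,1),f(1,1))
replace slot 3: 2·(4+5) − 12 = 6 → (4,5,6)

4,5,6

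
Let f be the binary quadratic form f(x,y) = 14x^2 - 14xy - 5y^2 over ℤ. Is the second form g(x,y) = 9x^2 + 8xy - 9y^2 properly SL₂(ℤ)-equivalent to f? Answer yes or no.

D₁ = 476, D₂ = 388
discriminants differ ⇒ not SL₂(ℤ)-equivalent

no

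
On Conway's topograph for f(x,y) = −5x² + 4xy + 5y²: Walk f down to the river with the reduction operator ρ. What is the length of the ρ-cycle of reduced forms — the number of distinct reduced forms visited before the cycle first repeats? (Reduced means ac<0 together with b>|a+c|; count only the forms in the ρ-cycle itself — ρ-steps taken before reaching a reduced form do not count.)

D = 116, ⌊√D⌋ = 10
river: ρ → (5,6,-4)
river: ρ → (-4,10,1)
river: ρ → (1,10,-4)
river: ρ → (-4,6,5)
river: ρ → (5,4,-5)
river: ρ → (-5,6,4)
river: ρ → (4,10,-1)
river: ρ → (-1,10,4)
river: ρ → (4,6,-5)
river: ρ → (-5,4,5)
ρ-cycle length = 10 (tail of 0 descent steps not counted)

10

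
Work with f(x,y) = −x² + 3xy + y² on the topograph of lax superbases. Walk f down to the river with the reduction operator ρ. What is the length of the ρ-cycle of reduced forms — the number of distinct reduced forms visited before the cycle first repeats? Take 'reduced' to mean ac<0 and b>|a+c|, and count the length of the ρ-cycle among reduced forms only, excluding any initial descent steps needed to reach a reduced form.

D = 13, ⌊√D⌋ = 3
river: ρ → (1,3,-1)
river: ρ → (-1,3,1)
ρ-cycle length = 2 (tail of 0 descent steps not counted)

2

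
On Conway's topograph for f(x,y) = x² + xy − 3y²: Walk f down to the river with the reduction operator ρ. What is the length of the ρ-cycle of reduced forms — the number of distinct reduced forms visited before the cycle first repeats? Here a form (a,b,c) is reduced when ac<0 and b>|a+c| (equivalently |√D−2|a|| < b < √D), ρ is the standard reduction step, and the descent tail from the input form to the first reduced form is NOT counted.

D = 13, ⌊√D⌋ = 3
descent: ρ → (-3,-1,1)
descent: ρ → (1,3,-1)  [lands on river]
river: ρ → (-1,3,1)
ρ-cycle length = 2 (tail of 2 descent steps not counted)

2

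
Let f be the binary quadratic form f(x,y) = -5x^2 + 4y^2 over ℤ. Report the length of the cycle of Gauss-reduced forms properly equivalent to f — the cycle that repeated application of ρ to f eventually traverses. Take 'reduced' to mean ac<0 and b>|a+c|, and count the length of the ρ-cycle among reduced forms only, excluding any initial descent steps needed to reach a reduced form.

D = 80, ⌊√D⌋ = 8
descent: ρ → (4,8,-1)  [lands on river]
river: ρ → (-1,8,4)
ρ-cycle length = 2 (tail of 1 descent step not counted)

2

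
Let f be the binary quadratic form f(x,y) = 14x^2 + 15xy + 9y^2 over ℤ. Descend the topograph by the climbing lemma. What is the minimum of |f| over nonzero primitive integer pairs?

translate: b→-13 (≡15 mod 28), so (14,15,9)→(14,-13,8)
flip: (14,-13,8)→(8,13,14)
translate: b→-3 (≡13 mod 16), so (8,13,14)→(8,-3,9)
reduced (well bottom): (8,-3,9) with a≤c, −a<b≤a
well minimum = a = 8

8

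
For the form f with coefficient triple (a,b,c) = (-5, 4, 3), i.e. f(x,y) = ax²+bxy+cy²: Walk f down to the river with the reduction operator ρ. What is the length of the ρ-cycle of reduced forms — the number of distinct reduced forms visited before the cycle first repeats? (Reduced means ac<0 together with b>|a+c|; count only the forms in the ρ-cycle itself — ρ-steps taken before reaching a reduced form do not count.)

D = 76, ⌊√D⌋ = 8
river: ρ → (3,8,-1)
river: ρ → (-1,8,3)
river: ρ → (3,4,-5)
river: ρ → (-5,6,2)
river: ρ → (2,6,-5)
river: ρ → (-5,4,3)
ρ-cycle length = 6 (tail of 0 descent steps not counted)

6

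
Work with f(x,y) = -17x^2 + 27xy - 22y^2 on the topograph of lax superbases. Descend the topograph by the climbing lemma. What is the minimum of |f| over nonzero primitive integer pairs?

translate: b→7 (≡-27 mod 34), so (17,-27,22)→(17,7,12)
flip: (17,7,12)→(12,-7,17)
reduced (well bottom): (12,-7,17) with a≤c, −a<b≤a
well minimum |f| = |-12| = 12 (negative-definite)

12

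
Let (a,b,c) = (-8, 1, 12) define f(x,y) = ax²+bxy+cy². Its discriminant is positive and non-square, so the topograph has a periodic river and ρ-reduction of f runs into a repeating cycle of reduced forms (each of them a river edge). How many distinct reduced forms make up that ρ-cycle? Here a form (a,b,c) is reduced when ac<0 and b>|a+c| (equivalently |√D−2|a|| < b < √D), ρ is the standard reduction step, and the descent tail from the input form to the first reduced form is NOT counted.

D = 385, ⌊√D⌋ = 19
descent: ρ → (12,-1,-8)
descent: ρ → (-8,17,3)  [lands on river]
river: ρ → (3,19,-2)
river: ρ → (-2,17,12)
river: ρ → (12,7,-7)
river: ρ → (-7,7,12)
river: ρ → (12,17,-2)
river: ρ → (-2,19,3)
river: ρ → (3,17,-8)
river: ρ → (-8,15,5)
river: ρ → (5,15,-8)
ρ-cycle length = 10 (tail of 2 descent steps not counted)

10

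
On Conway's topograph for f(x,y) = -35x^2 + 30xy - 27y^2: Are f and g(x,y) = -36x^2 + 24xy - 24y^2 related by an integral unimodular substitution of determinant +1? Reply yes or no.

D₁ = -2880, D₂ = -2880
f is negative-definite; reduce −f:
−f: flip: (35,-30,27)→(27,30,35)
−f: translate: b→-24 (≡30 mod 54), so (27,30,35)→(27,-24,32)
−f: reduced (well bottom): (27,-24,32) with a≤c, −a<b≤a
flip sign back: reduced form of f is (-27,24,-32)
g is negative-definite; reduce −g:
−g: flip: (36,-24,24)→(24,24,36)
−g: reduced (well bottom): (24,24,36) with a≤c, −a<b≤a
flip sign back: reduced form of g is (-24,-24,-36)
reduced forms (-27, 24, -32) vs (-24, -24, -36) ⇒ inequivalent

no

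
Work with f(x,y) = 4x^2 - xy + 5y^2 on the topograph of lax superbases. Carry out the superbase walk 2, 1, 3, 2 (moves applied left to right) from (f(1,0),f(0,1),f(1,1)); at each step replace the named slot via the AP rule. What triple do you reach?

start (4,5,8) = (f(1,0),f(0,1),f(1,1))
replace slot 2: 2·(4+8) − 5 = 19 → (4,19,8)
replace slot 1: 2·(19+8) − 4 = 50 → (50,19,8)
replace slot 3: 2·(50+19) − 8 = 130 → (50,19,130)
replace slot 2: 2·(50+130) − 19 = 341 → (50,341,130)

50,341,130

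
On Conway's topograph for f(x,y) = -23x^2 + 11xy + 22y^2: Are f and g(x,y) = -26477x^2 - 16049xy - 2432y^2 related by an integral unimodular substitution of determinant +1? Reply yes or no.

D₁ = 2145, D₂ = 2145
river cycle of f (length 10): (22, 33, -12), (-12, 39, 13), (13, 39, -12), (-12, 33, 22), (22, 11, -23), (-23, 35, 10), (10, 45, -3), (-3, 45, 10), (10, 35, -23), (-23, 11, 22)
river cycle of g (length 10): (-23, 11, 22), (22, 33, -12), (-12, 39, 13), (13, 39, -12), (-12, 33, 22), (22, 11, -23), (-23, 35, 10), (10, 45, -3), (-3, 45, 10), (10, 35, -23)
cycles coincide ⇒ equivalent

yes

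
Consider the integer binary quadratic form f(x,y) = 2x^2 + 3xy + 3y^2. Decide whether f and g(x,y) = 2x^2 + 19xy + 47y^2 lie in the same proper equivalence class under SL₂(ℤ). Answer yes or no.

D₁ = -15, D₂ = -15
f: translate: b→-1 (≡3 mod 4), so (2,3,3)→(2,-1,2)
f: flip: (2,-1,2)→(2,1,2)
f: reduced (well bottom): (2,1,2) with a≤c, −a<b≤a
g: translate: b→-1 (≡19 mod 4), so (2,19,47)→(2,-1,2)
g: flip: (2,-1,2)→(2,1,2)
g: reduced (well bottom): (2,1,2) with a≤c, −a<b≤a
reduced forms (2, 1, 2) vs (2, 1, 2) ⇒ equivalent

yes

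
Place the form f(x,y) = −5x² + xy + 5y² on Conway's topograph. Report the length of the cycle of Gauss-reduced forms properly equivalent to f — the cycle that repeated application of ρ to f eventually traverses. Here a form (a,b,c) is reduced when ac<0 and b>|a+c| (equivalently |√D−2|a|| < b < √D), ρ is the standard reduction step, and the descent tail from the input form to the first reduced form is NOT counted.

D = 101, ⌊√D⌋ = 10
river: ρ → (5,9,-1)
river: ρ → (-1,9,5)
river: ρ → (5,1,-5)
river: ρ → (-5,9,1)
river: ρ → (1,9,-5)
river: ρ → (-5,1,5)
ρ-cycle length = 6 (tail of 0 descent steps not counted)

6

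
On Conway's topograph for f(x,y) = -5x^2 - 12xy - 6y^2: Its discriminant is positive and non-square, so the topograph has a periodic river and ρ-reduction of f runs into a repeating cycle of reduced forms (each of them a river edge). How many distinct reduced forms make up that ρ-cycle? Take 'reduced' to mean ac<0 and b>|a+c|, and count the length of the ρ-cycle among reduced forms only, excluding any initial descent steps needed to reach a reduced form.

D = 24, ⌊√D⌋ = 4
descent: ρ → (-6,0,1)
descent: ρ → (1,4,-2)  [lands on river]
river: ρ → (-2,4,1)
ρ-cycle length = 2 (tail of 2 descent steps not counted)

2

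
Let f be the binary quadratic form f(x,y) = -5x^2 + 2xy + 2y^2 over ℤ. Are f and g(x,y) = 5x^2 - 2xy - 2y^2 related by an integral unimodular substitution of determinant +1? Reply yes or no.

D₁ = 44, D₂ = 44
river cycle of f (length 2): (2, 6, -1), (-1, 6, 2)
river cycle of g (length 2): (-2, 6, 1), (1, 6, -2)
cycles differ ⇒ inequivalent

no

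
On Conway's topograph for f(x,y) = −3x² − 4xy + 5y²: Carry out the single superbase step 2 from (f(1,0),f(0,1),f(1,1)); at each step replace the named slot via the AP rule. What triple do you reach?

start (-3,5,-2) = (f(1,0),f(0,1),f(1,1))
replace slot 2: 2·((-3)+(-2)) − 5 = -15 → (-3,-15,-2)

-3,-15,-2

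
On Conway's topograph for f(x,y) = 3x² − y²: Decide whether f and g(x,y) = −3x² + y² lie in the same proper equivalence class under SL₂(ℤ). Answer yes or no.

D₁ = 12, D₂ = 12
river cycle of f (length 2): (-1, 2, 2), (2, 2, -1)
river cycle of g (length 2): (1, 2, -2), (-2, 2, 1)
cycles differ ⇒ inequivalent

no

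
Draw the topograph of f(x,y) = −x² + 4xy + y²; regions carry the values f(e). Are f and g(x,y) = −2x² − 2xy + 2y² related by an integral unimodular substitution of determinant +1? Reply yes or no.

D₁ = 20, D₂ = 20
river cycle of f (length 2): (1, 4, -1), (-1, 4, 1)
river cycle of g (length 2): (2, 2, -2), (-2, 2, 2)
cycles differ ⇒ inequivalent

no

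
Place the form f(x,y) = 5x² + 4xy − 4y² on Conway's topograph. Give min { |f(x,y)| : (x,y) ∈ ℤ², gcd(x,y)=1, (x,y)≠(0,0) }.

river: ρ → (-4,4,5)
river: ρ → (5,6,-3)
river: ρ → (-3,6,5)
river: ρ → (5,4,-4)
closes: descent 0, river 4
min |a| on river = 3

3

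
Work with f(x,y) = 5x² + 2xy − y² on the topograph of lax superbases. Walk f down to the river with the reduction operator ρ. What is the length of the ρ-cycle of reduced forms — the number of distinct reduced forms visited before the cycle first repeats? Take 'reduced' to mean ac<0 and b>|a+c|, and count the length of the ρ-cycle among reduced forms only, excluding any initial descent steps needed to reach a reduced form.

D = 24, ⌊√D⌋ = 4
descent: ρ → (-1,4,2)  [lands on river]
river: ρ → (2,4,-1)
ρ-cycle length = 2 (tail of 1 descent step not counted)

2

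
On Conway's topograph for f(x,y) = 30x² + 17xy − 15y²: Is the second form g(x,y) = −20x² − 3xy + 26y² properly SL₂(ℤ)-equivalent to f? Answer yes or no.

D₁ = 2089, D₂ = 2089
river cycle of f (length 30): (-15, 43, 4), (4, 45, -4), (-4, 43, 15), (15, 17, -30), (-30, 43, 2), (2, 45, -8), (-8, 35, 27), (27, 19, -16), (-16, 45, 1), (1, 45, -16), … (20 more)
river cycle of g (length 46): (-20, 37, 9), (9, 35, -24), (-24, 13, 20), (20, 27, -17), (-17, 41, 6), (6, 43, -10), (-10, 37, 18), (18, 35, -12), (-12, 37, 15), (15, 23, -26), … (36 more)
cycles differ ⇒ inequivalent

no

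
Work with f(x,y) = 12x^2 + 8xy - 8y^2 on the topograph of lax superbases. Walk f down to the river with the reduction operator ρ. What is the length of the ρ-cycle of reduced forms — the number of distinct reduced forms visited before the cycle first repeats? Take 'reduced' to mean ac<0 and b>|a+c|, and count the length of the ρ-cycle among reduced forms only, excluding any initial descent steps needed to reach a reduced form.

D = 448, ⌊√D⌋ = 21
river: ρ → (-8,8,12)
river: ρ → (12,16,-4)
river: ρ → (-4,16,12)
river: ρ → (12,8,-8)
ρ-cycle length = 4 (tail of 0 descent steps not counted)

4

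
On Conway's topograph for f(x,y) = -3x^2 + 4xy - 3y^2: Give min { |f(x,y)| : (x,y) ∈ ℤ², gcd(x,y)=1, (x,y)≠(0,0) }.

translate: b→2 (≡-4 mod 6), so (3,-4,3)→(3,2,2)
flip: (3,2,2)→(2,-2,3)
translate: b→2 (≡-2 mod 4), so (2,-2,3)→(2,2,3)
reduced (well bottom): (2,2,3) with a≤c, −a<b≤a
well minimum |f| = |-2| = 2 (negative-definite)

2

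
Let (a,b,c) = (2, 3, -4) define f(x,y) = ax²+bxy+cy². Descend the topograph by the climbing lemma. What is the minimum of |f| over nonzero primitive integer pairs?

river: ρ → (-4,5,1)
river: ρ → (1,5,-4)
river: ρ → (-4,3,2)
river: ρ → (2,5,-2)
river: ρ → (-2,3,4)
river: ρ → (4,5,-1)
river: ρ → (-1,5,4)
river: ρ → (4,3,-2)
river: ρ → (-2,5,2)
river: ρ → (2,3,-4)
closes: descent 0, river 10
min |a| on river = 1

1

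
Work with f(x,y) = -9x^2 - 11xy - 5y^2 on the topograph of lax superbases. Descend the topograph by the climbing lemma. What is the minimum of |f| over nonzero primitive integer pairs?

translate: b→-7 (≡11 mod 18), so (9,11,5)→(9,-7,3)
flip: (9,-7,3)→(3,7,9)
translate: b→1 (≡7 mod 6), so (3,7,9)→(3,1,5)
reduced (well bottom): (3,1,5) with a≤c, −a<b≤a
well minimum |f| = |-3| = 3 (negative-definite)

3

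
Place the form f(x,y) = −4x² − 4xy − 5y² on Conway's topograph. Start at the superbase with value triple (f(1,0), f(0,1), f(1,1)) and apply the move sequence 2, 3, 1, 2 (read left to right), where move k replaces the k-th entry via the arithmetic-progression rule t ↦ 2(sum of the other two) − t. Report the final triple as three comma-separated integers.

start (-4,-5,-13) = (f(1,0),f(0,1),f(1,1))
replace slot 2: 2·((-4)+(-13)) − (-5) = -29 → (-4,-29,-13)
replace slot 3: 2·((-4)+(-29)) − (-13) = -53 → (-4,-29,-53)
replace slot 1: 2·((-29)+(-53)) − (-4) = -160 → (-160,-29,-53)
replace slot 2: 2·((-160)+(-53)) − (-29) = -397 → (-160,-397,-53)

-160,-397,-53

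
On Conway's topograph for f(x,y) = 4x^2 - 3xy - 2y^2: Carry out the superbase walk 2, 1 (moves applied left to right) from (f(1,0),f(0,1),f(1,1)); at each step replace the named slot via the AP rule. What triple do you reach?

start (4,-2,-1) = (f(1,0),f(0,1),f(1,1))
replace slot 2: 2·(4+(-1)) − (-2) = 8 → (4,8,-1)
replace slot 1: 2·(8+(-1)) − 4 = 10 → (10,8,-1)

10,8,-1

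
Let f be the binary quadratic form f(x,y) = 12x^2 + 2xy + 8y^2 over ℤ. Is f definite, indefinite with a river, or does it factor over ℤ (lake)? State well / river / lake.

D = b²−4ac = 2² − 4·12·8 = -380
D < 0 ⇒ definite ⇒ every region one sign ⇒ single well

well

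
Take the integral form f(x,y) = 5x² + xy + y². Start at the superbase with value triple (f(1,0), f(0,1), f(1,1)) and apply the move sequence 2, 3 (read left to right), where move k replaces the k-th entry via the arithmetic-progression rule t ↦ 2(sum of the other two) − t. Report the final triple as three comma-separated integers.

start (5,1,7) = (f(1,0),f(0,1),f(1,1))
replace slot 2: 2·(5+7) − 1 = 23 → (5,23,7)
replace slot 3: 2·(5+23) − 7 = 49 → (5,23,49)

5,23,49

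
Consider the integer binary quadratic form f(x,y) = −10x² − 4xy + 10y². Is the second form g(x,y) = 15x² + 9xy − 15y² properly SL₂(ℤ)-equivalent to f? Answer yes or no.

D₁ = 416, D₂ = 981
discriminants differ ⇒ not SL₂(ℤ)-equivalent

no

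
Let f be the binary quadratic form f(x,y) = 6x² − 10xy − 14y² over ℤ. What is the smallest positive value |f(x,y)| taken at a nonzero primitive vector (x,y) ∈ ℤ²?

descent: ρ → (-14,10,6)  [lands on river]
river: ρ → (6,14,-10)
river: ρ → (-10,6,10)
river: ρ → (10,14,-6)
river: ρ → (-6,10,14)
river: ρ → (14,18,-2)
river: ρ → (-2,18,14)
river: ρ → (14,10,-6)
river: ρ → (-6,14,10)
river: ρ → (10,6,-10)
river: ρ → (-10,14,6)
river: ρ → (6,10,-14)
river: ρ → (-14,18,2)
river: ρ → (2,18,-14)
closes: descent 1, river 14
min |a| on river = 2

2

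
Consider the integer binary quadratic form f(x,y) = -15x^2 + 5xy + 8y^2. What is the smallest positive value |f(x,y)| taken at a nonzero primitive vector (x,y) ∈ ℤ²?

descent: ρ → (8,11,-12)  [lands on river]
river: ρ → (-12,13,7)
river: ρ → (7,15,-10)
river: ρ → (-10,5,12)
river: ρ → (12,19,-3)
river: ρ → (-3,17,18)
river: ρ → (18,19,-2)
river: ρ → (-2,21,8)
closes: descent 1, river 8
min |a| on river = 2

2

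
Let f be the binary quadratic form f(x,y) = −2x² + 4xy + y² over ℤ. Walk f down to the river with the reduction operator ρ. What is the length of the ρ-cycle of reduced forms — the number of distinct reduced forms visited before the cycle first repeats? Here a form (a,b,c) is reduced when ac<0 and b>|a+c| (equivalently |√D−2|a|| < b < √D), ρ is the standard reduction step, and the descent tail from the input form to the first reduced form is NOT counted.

D = 24, ⌊√D⌋ = 4
river: ρ → (1,4,-2)
river: ρ → (-2,4,1)
ρ-cycle length = 2 (tail of 0 descent steps not counted)

2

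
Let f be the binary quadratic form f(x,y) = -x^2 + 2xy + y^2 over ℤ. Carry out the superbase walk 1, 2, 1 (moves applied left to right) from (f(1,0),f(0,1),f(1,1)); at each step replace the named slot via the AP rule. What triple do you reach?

start (-1,1,2) = (f(1,0),f(0,1),f(1,1))
replace slot 1: 2·(1+2) − (-1) = 7 → (7,1,2)
replace slot 2: 2·(7+2) − 1 = 17 → (7,17,2)
replace slot 1: 2·(17+2) − 7 = 31 → (31,17,2)

31,17,2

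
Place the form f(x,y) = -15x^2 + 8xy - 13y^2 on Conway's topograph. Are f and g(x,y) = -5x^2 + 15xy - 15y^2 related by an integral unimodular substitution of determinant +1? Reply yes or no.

D₁ = -716, D₂ = -75
discriminants differ ⇒ not SL₂(ℤ)-equivalent

no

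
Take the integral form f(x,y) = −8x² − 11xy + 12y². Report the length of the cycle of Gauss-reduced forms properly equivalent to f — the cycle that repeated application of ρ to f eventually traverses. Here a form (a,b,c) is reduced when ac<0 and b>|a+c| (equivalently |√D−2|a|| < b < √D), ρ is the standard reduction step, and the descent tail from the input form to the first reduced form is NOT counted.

D = 505, ⌊√D⌋ = 22
descent: ρ → (12,11,-8)  [lands on river]
river: ρ → (-8,21,2)
river: ρ → (2,19,-18)
river: ρ → (-18,17,3)
river: ρ → (3,19,-12)
river: ρ → (-12,5,10)
river: ρ → (10,15,-7)
river: ρ → (-7,13,12)
ρ-cycle length = 8 (tail of 1 descent step not counted)

8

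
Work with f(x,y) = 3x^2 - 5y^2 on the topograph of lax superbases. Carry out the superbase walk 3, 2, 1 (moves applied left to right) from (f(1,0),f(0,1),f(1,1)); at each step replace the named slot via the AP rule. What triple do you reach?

start (3,-5,-2) = (f(1,0),f(0,1),f(1,1))
replace slot 3: 2·(3+(-5)) − (-2) = -2 → (3,-5,-2)
replace slot 2: 2·(3+(-2)) − (-5) = 7 → (3,7,-2)
replace slot 1: 2·(7+(-2)) − 3 = 7 → (7,7,-2)

7,7,-2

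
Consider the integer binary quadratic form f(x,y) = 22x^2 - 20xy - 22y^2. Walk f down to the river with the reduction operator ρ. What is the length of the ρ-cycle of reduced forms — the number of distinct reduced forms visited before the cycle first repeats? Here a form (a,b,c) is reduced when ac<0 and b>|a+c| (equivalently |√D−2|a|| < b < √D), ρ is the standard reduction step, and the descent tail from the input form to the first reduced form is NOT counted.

D = 2336, ⌊√D⌋ = 48
descent: ρ → (-22,20,22)  [lands on river]
river: ρ → (22,24,-20)
river: ρ → (-20,16,26)
river: ρ → (26,36,-10)
river: ρ → (-10,44,10)
river: ρ → (10,36,-26)
river: ρ → (-26,16,20)
river: ρ → (20,24,-22)
ρ-cycle length = 8 (tail of 1 descent step not counted)

8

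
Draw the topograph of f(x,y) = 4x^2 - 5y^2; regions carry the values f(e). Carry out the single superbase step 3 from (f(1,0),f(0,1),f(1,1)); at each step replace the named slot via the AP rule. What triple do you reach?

start (4,-5,-1) = (f(1,0),f(0,1),f(1,1))
replace slot 3: 2·(4+(-5)) − (-1) = -1 → (4,-5,-1)

4,-5,-1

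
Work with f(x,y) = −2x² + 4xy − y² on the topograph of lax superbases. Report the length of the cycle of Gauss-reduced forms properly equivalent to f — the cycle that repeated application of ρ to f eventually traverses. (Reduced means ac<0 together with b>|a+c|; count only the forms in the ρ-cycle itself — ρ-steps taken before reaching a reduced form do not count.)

D = 8, ⌊√D⌋ = 2
descent: ρ → (-1,2,1)  [lands on river]
river: ρ → (1,2,-1)
ρ-cycle length = 2 (tail of 1 descent step not counted)

2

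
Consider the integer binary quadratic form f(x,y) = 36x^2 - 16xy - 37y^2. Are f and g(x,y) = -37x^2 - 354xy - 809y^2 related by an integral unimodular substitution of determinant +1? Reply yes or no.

D₁ = 5584, D₂ = 5584
river cycle of f (length 18): (-37, 16, 36), (36, 56, -17), (-17, 46, 51), (51, 56, -12), (-12, 64, 31), (31, 60, -16), (-16, 68, 15), (15, 52, -48), (-48, 44, 19), (19, 70, -9), … (8 more)
river cycle of g (length 18): (-37, 16, 36), (36, 56, -17), (-17, 46, 51), (51, 56, -12), (-12, 64, 31), (31, 60, -16), (-16, 68, 15), (15, 52, -48), (-48, 44, 19), (19, 70, -9), … (8 more)
cycles coincide ⇒ equivalent

yes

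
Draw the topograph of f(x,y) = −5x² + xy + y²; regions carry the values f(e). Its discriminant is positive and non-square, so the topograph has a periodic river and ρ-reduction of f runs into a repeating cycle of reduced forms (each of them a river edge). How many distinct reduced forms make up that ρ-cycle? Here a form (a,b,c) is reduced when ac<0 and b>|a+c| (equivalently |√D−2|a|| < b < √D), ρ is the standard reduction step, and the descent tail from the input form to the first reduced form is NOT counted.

D = 21, ⌊√D⌋ = 4
descent: ρ → (1,3,-3)  [lands on river]
river: ρ → (-3,3,1)
ρ-cycle length = 2 (tail of 1 descent step not counted)

2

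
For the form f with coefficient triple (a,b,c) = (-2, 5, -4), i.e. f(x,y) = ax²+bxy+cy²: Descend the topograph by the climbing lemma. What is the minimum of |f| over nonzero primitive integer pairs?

translate: b→-1 (≡-5 mod 4), so (2,-5,4)→(2,-1,1)
flip: (2,-1,1)→(1,1,2)
reduced (well bottom): (1,1,2) with a≤c, −a<b≤a
well minimum |f| = |-1| = 1 (negative-definite)

1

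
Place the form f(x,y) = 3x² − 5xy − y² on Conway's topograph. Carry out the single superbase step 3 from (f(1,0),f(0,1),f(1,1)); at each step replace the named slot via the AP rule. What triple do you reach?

start (3,-1,-3) = (f(1,0),f(0,1),f(1,1))
replace slot 3: 2·(3+(-1)) − (-3) = 7 → (3,-1,7)

3,-1,7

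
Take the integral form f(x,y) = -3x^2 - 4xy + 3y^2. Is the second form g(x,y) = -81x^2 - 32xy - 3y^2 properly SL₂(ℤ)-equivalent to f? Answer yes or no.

D₁ = 52, D₂ = 52
river cycle of f (length 10): (3, 4, -3), (-3, 2, 4), (4, 6, -1), (-1, 6, 4), (4, 2, -3), (-3, 4, 3), (3, 2, -4), (-4, 6, 1), (1, 6, -4), (-4, 2, 3)
river cycle of g (length 10): (-3, 2, 4), (4, 6, -1), (-1, 6, 4), (4, 2, -3), (-3, 4, 3), (3, 2, -4), (-4, 6, 1), (1, 6, -4), (-4, 2, 3), (3, 4, -3)
cycles coincide ⇒ equivalent

yes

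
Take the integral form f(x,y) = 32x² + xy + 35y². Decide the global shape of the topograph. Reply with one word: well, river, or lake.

D = b²−4ac = 1² − 4·32·35 = -4479
D < 0 ⇒ definite ⇒ every region one sign ⇒ single well

well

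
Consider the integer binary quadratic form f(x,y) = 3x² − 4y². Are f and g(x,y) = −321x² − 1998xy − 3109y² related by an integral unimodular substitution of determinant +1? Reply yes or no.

D₁ = 48, D₂ = 48
river cycle of f (length 2): (3, 6, -1), (-1, 6, 3)
river cycle of g (length 2): (3, 6, -1), (-1, 6, 3)
cycles coincide ⇒ equivalent

yes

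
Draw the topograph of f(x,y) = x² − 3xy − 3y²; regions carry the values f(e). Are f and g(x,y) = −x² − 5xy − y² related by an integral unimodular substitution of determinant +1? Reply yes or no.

D₁ = 21, D₂ = 21
river cycle of f (length 2): (-3, 3, 1), (1, 3, -3)
river cycle of g (length 2): (-1, 3, 3), (3, 3, -1)
cycles differ ⇒ inequivalent

no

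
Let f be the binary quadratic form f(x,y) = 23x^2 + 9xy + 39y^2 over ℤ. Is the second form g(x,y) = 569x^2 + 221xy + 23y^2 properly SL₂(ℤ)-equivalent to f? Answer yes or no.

D₁ = -3507, D₂ = -3507
f: reduced (well bottom): (23,9,39) with a≤c, −a<b≤a
g: flip: (569,221,23)→(23,-221,569)
g: translate: b→9 (≡-221 mod 46), so (23,-221,569)→(23,9,39)
g: reduced (well bottom): (23,9,39) with a≤c, −a<b≤a
reduced forms (23, 9, 39) vs (23, 9, 39) ⇒ equivalent

yes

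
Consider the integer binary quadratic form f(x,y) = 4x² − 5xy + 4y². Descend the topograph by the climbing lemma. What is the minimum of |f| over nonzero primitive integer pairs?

translate: b→3 (≡-5 mod 8), so (4,-5,4)→(4,3,3)
flip: (4,3,3)→(3,-3,4)
translate: b→3 (≡-3 mod 6), so (3,-3,4)→(3,3,4)
reduced (well bottom): (3,3,4) with a≤c, −a<b≤a
well minimum = a = 3

3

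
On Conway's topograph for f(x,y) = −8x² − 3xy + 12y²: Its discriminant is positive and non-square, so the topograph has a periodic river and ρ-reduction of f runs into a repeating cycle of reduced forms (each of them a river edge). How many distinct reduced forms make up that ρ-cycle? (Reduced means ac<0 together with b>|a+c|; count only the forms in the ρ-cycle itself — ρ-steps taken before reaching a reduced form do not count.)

D = 393, ⌊√D⌋ = 19
descent: ρ → (12,3,-8)
descent: ρ → (-8,13,7)  [lands on river]
river: ρ → (7,15,-6)
river: ρ → (-6,9,13)
river: ρ → (13,17,-2)
river: ρ → (-2,19,4)
river: ρ → (4,13,-14)
river: ρ → (-14,15,3)
river: ρ → (3,15,-14)
river: ρ → (-14,13,4)
river: ρ → (4,19,-2)
river: ρ → (-2,17,13)
river: ρ → (13,9,-6)
river: ρ → (-6,15,7)
river: ρ → (7,13,-8)
river: ρ → (-8,19,1)
river: ρ → (1,19,-8)
ρ-cycle length = 16 (tail of 2 descent steps not counted)

16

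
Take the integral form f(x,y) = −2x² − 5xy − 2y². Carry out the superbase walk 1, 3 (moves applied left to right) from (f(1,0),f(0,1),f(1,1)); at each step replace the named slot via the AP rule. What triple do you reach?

start (-2,-2,-9) = (f(1,0),f(0,1),f(1,1))
replace slot 1: 2·((-2)+(-9)) − (-2) = -20 → (-20,-2,-9)
replace slot 3: 2·((-20)+(-2)) − (-9) = -35 → (-20,-2,-35)

-20,-2,-35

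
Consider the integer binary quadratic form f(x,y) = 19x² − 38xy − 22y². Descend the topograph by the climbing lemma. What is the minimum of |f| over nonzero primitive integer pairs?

descent: ρ → (-22,38,19)  [lands on river]
river: ρ → (19,38,-22)
river: ρ → (-22,50,7)
river: ρ → (7,48,-29)
river: ρ → (-29,10,26)
river: ρ → (26,42,-13)
river: ρ → (-13,36,35)
river: ρ → (35,34,-14)
river: ρ → (-14,50,11)
river: ρ → (11,38,-38)
river: ρ → (-38,38,11)
river: ρ → (11,50,-14)
river: ρ → (-14,34,35)
river: ρ → (35,36,-13)
river: ρ → (-13,42,26)
river: ρ → (26,10,-29)
river: ρ → (-29,48,7)
river: ρ → (7,50,-22)
closes: descent 1, river 18
min |a| on river = 7

7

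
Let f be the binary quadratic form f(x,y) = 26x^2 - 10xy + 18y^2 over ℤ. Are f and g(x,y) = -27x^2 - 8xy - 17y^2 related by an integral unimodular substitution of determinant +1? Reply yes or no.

D₁ = -1772, D₂ = -1772
f: flip: (26,-10,18)→(18,10,26)
f: reduced (well bottom): (18,10,26) with a≤c, −a<b≤a
g is negative-definite; reduce −g:
−g: flip: (27,8,17)→(17,-8,27)
−g: reduced (well bottom): (17,-8,27) with a≤c, −a<b≤a
flip sign back: reduced form of g is (-17,8,-27)
reduced forms (18, 10, 26) vs (-17, 8, -27) ⇒ inequivalent

no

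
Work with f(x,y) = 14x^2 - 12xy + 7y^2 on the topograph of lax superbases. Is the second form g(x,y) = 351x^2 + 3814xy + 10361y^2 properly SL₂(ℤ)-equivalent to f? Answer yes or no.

D₁ = -248, D₂ = -248
f: flip: (14,-12,7)→(7,12,14)
f: translate: b→-2 (≡12 mod 14), so (7,12,14)→(7,-2,9)
f: reduced (well bottom): (7,-2,9) with a≤c, −a<b≤a
g: translate: b→304 (≡3814 mod 702), so (351,3814,10361)→(351,304,66)
g: flip: (351,304,66)→(66,-304,351)
g: translate: b→-40 (≡-304 mod 132), so (66,-304,351)→(66,-40,7)
g: flip: (66,-40,7)→(7,40,66)
g: translate: b→-2 (≡40 mod 14), so (7,40,66)→(7,-2,9)
g: reduced (well bottom): (7,-2,9) with a≤c, −a<b≤a
reduced forms (7, -2, 9) vs (7, -2, 9) ⇒ equivalent

yes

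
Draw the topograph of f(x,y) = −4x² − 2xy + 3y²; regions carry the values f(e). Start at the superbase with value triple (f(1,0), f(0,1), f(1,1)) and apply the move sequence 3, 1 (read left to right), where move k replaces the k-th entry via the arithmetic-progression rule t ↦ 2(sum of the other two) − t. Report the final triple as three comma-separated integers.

start (-4,3,-3) = (f(1,0),f(0,1),f(1,1))
replace slot 3: 2·((-4)+3) − (-3) = 1 → (-4,3,1)
replace slot 1: 2·(3+1) − (-4) = 12 → (12,3,1)

12,3,1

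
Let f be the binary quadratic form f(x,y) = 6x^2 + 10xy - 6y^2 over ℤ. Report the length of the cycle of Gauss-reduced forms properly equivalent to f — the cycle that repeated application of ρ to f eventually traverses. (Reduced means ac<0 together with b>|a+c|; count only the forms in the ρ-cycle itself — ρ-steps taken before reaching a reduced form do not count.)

D = 244, ⌊√D⌋ = 15
river: ρ → (-6,14,2)
river: ρ → (2,14,-6)
river: ρ → (-6,10,6)
river: ρ → (6,14,-2)
river: ρ → (-2,14,6)
river: ρ → (6,10,-6)
ρ-cycle length = 6 (tail of 0 descent steps not counted)

6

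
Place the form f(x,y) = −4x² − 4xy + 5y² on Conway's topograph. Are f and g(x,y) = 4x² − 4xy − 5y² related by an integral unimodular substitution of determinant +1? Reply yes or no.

D₁ = 96, D₂ = 96
river cycle of f (length 4): (5, 4, -4), (-4, 4, 5), (5, 6, -3), (-3, 6, 5)
river cycle of g (length 4): (-5, 4, 4), (4, 4, -5), (-5, 6, 3), (3, 6, -5)
cycles differ ⇒ inequivalent

no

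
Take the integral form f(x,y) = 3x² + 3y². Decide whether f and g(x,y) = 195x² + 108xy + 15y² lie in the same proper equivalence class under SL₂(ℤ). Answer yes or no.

D₁ = -36, D₂ = -36
f: reduced (well bottom): (3,0,3) with a≤c, −a<b≤a
g: flip: (195,108,15)→(15,-108,195)
g: translate: b→12 (≡-108 mod 30), so (15,-108,195)→(15,12,3)
g: flip: (15,12,3)→(3,-12,15)
g: translate: b→0 (≡-12 mod 6), so (3,-12,15)→(3,0,3)
g: reduced (well bottom): (3,0,3) with a≤c, −a<b≤a
reduced forms (3, 0, 3) vs (3, 0, 3) ⇒ equivalent

yes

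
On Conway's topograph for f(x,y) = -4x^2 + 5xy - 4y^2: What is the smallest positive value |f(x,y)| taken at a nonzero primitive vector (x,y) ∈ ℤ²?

translate: b→3 (≡-5 mod 8), so (4,-5,4)→(4,3,3)
flip: (4,3,3)→(3,-3,4)
translate: b→3 (≡-3 mod 6), so (3,-3,4)→(3,3,4)
reduced (well bottom): (3,3,4) with a≤c, −a<b≤a
well minimum |f| = |-3| = 3 (negative-definite)

3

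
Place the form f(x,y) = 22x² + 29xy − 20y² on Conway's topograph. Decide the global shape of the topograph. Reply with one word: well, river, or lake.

D = b²−4ac = 29² − 4·22·(-20) = 2601
D = 51² is a perfect square ⇒ form factors over ℤ ⇒ lakes

lake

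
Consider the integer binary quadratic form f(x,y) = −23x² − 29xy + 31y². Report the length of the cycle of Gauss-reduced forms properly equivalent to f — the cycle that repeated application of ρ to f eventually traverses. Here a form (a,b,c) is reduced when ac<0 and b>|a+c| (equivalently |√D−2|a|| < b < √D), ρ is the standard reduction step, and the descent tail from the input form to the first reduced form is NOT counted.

D = 3693, ⌊√D⌋ = 60
descent: ρ → (31,29,-23)  [lands on river]
river: ρ → (-23,17,37)
river: ρ → (37,57,-3)
river: ρ → (-3,57,37)
river: ρ → (37,17,-23)
river: ρ → (-23,29,31)
river: ρ → (31,33,-21)
river: ρ → (-21,51,13)
river: ρ → (13,53,-17)
river: ρ → (-17,49,19)
river: ρ → (19,27,-39)
river: ρ → (-39,51,7)
river: ρ → (7,47,-53)
river: ρ → (-53,59,1)
river: ρ → (1,59,-53)
river: ρ → (-53,47,7)
river: ρ → (7,51,-39)
river: ρ → (-39,27,19)
river: ρ → (19,49,-17)
river: ρ → (-17,53,13)
river: ρ → (13,51,-21)
river: ρ → (-21,33,31)
ρ-cycle length = 22 (tail of 1 descent step not counted)

22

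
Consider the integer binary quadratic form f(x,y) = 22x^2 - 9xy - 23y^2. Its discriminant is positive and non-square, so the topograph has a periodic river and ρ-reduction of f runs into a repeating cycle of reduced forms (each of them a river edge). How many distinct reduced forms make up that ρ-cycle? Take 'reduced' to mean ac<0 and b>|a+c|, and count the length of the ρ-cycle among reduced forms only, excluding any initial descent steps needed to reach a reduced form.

D = 2105, ⌊√D⌋ = 45
descent: ρ → (-23,9,22)  [lands on river]
river: ρ → (22,35,-10)
river: ρ → (-10,45,2)
river: ρ → (2,43,-32)
river: ρ → (-32,21,13)
river: ρ → (13,31,-22)
river: ρ → (-22,13,22)
river: ρ → (22,31,-13)
river: ρ → (-13,21,32)
river: ρ → (32,43,-2)
river: ρ → (-2,45,10)
river: ρ → (10,35,-22)
river: ρ → (-22,9,23)
river: ρ → (23,37,-8)
river: ρ → (-8,43,8)
river: ρ → (8,37,-23)
ρ-cycle length = 16 (tail of 1 descent step not counted)

16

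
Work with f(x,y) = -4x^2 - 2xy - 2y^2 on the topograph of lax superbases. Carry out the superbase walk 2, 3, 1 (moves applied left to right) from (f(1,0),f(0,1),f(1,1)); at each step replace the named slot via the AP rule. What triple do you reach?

start (-4,-2,-8) = (f(1,0),f(0,1),f(1,1))
replace slot 2: 2·((-4)+(-8)) − (-2) = -22 → (-4,-22,-8)
replace slot 3: 2·((-4)+(-22)) − (-8) = -44 → (-4,-22,-44)
replace slot 1: 2·((-22)+(-44)) − (-4) = -128 → (-128,-22,-44)

-128,-22,-44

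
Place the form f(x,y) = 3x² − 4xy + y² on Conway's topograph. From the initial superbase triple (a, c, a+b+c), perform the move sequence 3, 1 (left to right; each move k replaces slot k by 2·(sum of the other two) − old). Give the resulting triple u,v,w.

start (3,1,0) = (f(1,0),f(0,1),f(1,1))
replace slot 3: 2·(3+1) − 0 = 8 → (3,1,8)
replace slot 1: 2·(1+8) − 3 = 15 → (15,1,8)

15,1,8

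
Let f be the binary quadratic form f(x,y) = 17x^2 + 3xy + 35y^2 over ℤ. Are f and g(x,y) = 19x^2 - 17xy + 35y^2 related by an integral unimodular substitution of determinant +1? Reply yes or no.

D₁ = -2371, D₂ = -2371
f: reduced (well bottom): (17,3,35) with a≤c, −a<b≤a
g: reduced (well bottom): (19,-17,35) with a≤c, −a<b≤a
reduced forms (17, 3, 35) vs (19, -17, 35) ⇒ inequivalent

no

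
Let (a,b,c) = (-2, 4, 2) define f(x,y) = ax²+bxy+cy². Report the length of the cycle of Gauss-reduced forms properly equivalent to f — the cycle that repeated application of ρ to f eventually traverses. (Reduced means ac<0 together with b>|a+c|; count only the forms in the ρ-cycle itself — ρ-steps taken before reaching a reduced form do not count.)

D = 32, ⌊√D⌋ = 5
river: ρ → (2,4,-2)
river: ρ → (-2,4,2)
ρ-cycle length = 2 (tail of 0 descent steps not counted)

2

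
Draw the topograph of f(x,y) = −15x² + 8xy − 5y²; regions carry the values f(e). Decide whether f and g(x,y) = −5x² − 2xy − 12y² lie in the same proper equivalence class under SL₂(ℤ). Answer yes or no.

D₁ = -236, D₂ = -236
f is negative-definite; reduce −f:
−f: flip: (15,-8,5)→(5,8,15)
−f: translate: b→-2 (≡8 mod 10), so (5,8,15)→(5,-2,12)
−f: reduced (well bottom): (5,-2,12) with a≤c, −a<b≤a
flip sign back: reduced form of f is (-5,2,-12)
g is negative-definite; reduce −g:
−g: reduced (well bottom): (5,2,12) with a≤c, −a<b≤a
flip sign back: reduced form of g is (-5,-2,-12)
reduced forms (-5, 2, -12) vs (-5, -2, -12) ⇒ inequivalent

no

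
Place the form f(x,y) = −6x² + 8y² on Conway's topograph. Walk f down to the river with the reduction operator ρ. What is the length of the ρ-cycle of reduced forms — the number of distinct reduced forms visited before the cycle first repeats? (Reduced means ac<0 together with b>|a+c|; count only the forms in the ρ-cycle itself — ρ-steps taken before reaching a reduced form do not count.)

D = 192, ⌊√D⌋ = 13
descent: ρ → (8,0,-6)
descent: ρ → (-6,12,2)  [lands on river]
river: ρ → (2,12,-6)
ρ-cycle length = 2 (tail of 2 descent steps not counted)

2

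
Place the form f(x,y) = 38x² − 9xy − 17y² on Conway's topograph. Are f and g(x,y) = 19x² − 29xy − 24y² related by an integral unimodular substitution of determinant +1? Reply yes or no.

D₁ = 2665, D₂ = 2665
river cycle of f (length 38): (-17, 43, 12), (12, 29, -38), (-38, 47, 3), (3, 49, -22), (-22, 39, 13), (13, 39, -22), (-22, 49, 3), (3, 47, -38), (-38, 29, 12), (12, 43, -17), … (28 more)
river cycle of g (length 38): (-24, 29, 19), (19, 47, -6), (-6, 49, 11), (11, 39, -26), (-26, 13, 24), (24, 35, -15), (-15, 25, 34), (34, 43, -6), (-6, 41, 41), (41, 41, -6), … (28 more)
cycles differ ⇒ inequivalent

no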